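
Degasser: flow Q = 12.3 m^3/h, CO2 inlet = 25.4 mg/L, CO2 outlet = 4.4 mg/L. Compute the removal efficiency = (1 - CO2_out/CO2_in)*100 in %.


CO2_out / CO2_in = 4.4 / 25.4 = 0.17322835
Fraction remaining = 0.17322835
efficiency = (1 - 0.17322835) * 100 = 82.6772 %

82.6772 %


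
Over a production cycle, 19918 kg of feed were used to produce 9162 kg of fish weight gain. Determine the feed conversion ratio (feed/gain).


FCR = feed consumed / weight gained
FCR = 19918 kg / 9162 kg = 2.17398

2.17398


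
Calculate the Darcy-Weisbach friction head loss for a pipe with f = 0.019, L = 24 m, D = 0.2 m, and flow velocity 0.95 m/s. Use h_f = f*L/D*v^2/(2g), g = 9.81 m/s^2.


v^2 = 0.95^2 = 0.9025 m^2/s^2
L/D = 24/0.2 = 120
h_f = f*(L/D)*v^2/(2g) = 0.019 * 120 * 0.9025 / 19.62 = 0.104878 m

0.104878 m


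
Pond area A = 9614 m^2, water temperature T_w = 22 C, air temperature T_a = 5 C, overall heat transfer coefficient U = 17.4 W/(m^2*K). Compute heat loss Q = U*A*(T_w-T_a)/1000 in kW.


Temperature difference dT = 22 - 5 = 17 K
Heat loss (W) = U * A * dT = 17.4 * 9614 * 17 = 2843821.2 W
Convert to kW: 2843821.2 / 1000 = 2843.8212 kW

2843.8212 kW


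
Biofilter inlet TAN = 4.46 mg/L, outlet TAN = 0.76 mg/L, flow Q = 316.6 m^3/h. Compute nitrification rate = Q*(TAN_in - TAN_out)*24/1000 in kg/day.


Concentration drop: TAN_in - TAN_out = 4.46 - 0.76 = 3.7 mg/L
Hourly TAN removed = Q * dTAN = 316.6 m^3/h * 3.7 mg/L = 1171.42 g/h  (m^3/h * mg/L = g/h)
Daily TAN removed = 1171.42 * 24 = 28114.08 g/day
Convert to kg/day: 28114.08 / 1000 = 28.11408 kg/day

28.11408 kg/day


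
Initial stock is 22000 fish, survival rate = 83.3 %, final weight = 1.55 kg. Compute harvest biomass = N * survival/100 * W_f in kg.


Survivors = 22000 * 83.3/100 = 18326 fish
Harvest biomass = survivors * W_f = 18326 * 1.55 = 28405.3 kg

28405.3 kg


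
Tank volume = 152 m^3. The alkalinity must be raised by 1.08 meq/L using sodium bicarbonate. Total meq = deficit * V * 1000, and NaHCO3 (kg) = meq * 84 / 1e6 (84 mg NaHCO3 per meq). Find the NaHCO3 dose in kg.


Tank volume in L = 152 m^3 * 1000 = 152000 L
Total meq required = 1.08 meq/L * 152000 L = 164160 meq
NaHCO3 mass = 164160 meq * 84 mg/meq / 1e6 = 13.7894 kg

13.7894 kg


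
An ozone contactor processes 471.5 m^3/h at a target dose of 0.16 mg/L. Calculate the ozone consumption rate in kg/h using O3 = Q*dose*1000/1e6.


O3 demand (mg/h) = Q * dose * 1000 = 471.5 * 0.16 * 1000 = 75440 mg/h
Convert mg to kg: 75440 / 1e6 = 0.07544 kg/h

0.07544 kg/h


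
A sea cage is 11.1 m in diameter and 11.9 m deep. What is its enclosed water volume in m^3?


r = d/2 = 11.1/2 = 5.55 m
Base area = pi*r^2 = pi*5.55^2 = 96.768908 m^2
Volume = 96.768908 * 11.9 = 1151.55 m^3

1151.55 m^3


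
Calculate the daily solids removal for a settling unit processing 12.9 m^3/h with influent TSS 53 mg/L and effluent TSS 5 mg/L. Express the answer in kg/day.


Concentration drop: TSS_in - TSS_out = 53 - 5 = 48 mg/L
Hourly solids removed = Q * dTSS = 12.9 m^3/h * 48 mg/L = 619.2 g/h  (m^3/h * mg/L = g/h)
Daily solids removed = 619.2 * 24 = 14860.8 g/day
Convert g to kg: 14860.8 / 1000 = 14.8608 kg/day

14.8608 kg/day


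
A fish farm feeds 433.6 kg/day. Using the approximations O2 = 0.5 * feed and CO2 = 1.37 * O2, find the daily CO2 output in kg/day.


O2 = 433.6 * 0.5 = 216.8
CO2 = 216.8 * 1.37 = 297.016

297.016 kg/day


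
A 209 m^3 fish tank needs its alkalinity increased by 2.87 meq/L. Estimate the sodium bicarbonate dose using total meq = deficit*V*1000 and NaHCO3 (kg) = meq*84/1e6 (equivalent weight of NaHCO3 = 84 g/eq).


Tank volume in L = 209 m^3 * 1000 = 209000 L
Total meq required = 2.87 meq/L * 209000 L = 599830 meq
NaHCO3 mass = 599830 meq * 84 mg/meq / 1e6 = 50.3857 kg

50.3857 kg


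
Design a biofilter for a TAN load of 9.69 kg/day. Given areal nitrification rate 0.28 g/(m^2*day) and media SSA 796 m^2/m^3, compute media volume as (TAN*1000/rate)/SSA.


A = 9.69*1000 / 0.28 = 34607.143 m^2
V = 34607.143 / 796 = 43.4763

43.4763 m^3


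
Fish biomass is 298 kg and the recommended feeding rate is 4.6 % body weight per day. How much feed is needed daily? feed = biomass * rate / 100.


Feeding rate fraction = 4.6% / 100 = 0.046
Daily feed = 298 kg * 0.046 = 13.708 kg/day

13.708 kg/day


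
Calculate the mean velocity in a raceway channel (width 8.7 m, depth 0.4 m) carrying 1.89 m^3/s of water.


Cross-sectional area = W * d = 8.7 * 0.4 = 3.48 m^2
Velocity = Q / A = 1.89 / 3.48 = 0.543103 m/s

0.543103 m/s


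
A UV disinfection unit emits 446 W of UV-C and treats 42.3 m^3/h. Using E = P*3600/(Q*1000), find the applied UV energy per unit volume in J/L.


Energy delivered per hour = 446 W * 3600 s = 1605600 J/h
Volume treated per hour = 42.3 m^3/h * 1000 = 42300 L/h
dose = 1605600 / 42300 = 37.9574 J/L

37.9574 J/L


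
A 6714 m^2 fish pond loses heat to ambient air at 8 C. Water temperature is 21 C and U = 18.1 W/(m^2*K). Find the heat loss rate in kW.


Temperature difference dT = 21 - 8 = 13 K
Heat loss (W) = U * A * dT = 18.1 * 6714 * 13 = 1579804.2 W
Convert to kW: 1579804.2 / 1000 = 1579.8042 kW

1579.8042 kW


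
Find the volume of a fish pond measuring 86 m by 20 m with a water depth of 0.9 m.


Base area = L * W = 86 * 20 = 1720 m^2
Volume = area * depth = 1720 * 0.9 = 1548 m^3

1548 m^3


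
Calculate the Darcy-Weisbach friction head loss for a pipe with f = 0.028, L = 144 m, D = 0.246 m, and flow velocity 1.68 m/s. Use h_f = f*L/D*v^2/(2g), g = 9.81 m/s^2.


v^2 = 1.68^2 = 2.8224 m^2/s^2
L/D = 144/0.246 = 585.36585
h_f = f*(L/D)*v^2/(2g) = 0.028 * 585.36585 * 2.8224 / 19.62 = 2.35779 m

2.35779 m


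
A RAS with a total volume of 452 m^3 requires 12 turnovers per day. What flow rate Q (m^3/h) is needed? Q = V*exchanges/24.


Daily recirculation volume = 452 m^3 * 12 = 5424 m^3/day
Flow rate Q = daily volume / 24 h = 5424 / 24 = 226 m^3/h

226 m^3/h


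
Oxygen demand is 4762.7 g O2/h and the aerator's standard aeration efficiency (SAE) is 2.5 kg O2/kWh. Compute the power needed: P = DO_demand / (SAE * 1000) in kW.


SAE in g O2/kWh = 2.5 * 1000 = 2500 g/kWh
P = DO_demand / SAE_g = 4762.7 / 2500 = 1.90508 kW

1.90508 kW


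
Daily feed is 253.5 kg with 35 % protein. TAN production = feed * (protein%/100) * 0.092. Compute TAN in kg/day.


Protein in feed = 253.5 * 35/100 = 88.725 kg/day
TAN = protein * 0.092 = 88.725 * 0.092 = 8.1627 kg/day

8.1627 kg/day


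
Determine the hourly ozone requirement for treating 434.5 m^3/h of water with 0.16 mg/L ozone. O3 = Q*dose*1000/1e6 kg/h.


O3 demand (mg/h) = Q * dose * 1000 = 434.5 * 0.16 * 1000 = 69520 mg/h
Convert mg to kg: 69520 / 1e6 = 0.06952 kg/h

0.06952 kg/h


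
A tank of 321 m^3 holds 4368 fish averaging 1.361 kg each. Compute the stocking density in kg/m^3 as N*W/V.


Total biomass = 4368 fish * 1.361 kg = 5944.848 kg
Density = total biomass / volume = 5944.848 / 321 = 18.5198 kg/m^3

18.5198 kg/m^3


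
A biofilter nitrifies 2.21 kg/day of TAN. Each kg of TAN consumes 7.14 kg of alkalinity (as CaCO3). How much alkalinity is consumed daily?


Alkalinity factor: 7.14 kg CaCO3 consumed per kg TAN nitrified
alk = 2.21 kg TAN * 7.14 = 15.7794 kg CaCO3/day

15.7794 kg CaCO3/day


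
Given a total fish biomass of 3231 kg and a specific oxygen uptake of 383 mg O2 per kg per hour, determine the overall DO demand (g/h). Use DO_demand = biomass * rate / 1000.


Total O2 consumption (mg/h) = 3231 kg * 383 mg/(kg*h) = 1237473 mg/h
Convert to g/h: 1237473 / 1000 = 1237.473 g/h

1237.473 g/h


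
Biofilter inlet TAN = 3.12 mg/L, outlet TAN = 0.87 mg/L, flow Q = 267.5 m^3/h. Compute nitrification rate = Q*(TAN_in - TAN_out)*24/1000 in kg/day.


Concentration drop: TAN_in - TAN_out = 3.12 - 0.87 = 2.25 mg/L
Hourly TAN removed = Q * dTAN = 267.5 m^3/h * 2.25 mg/L = 601.875 g/h  (m^3/h * mg/L = g/h)
Daily TAN removed = 601.875 * 24 = 14445 g/day
Convert to kg/day: 14445 / 1000 = 14.445 kg/day

14.445 kg/day


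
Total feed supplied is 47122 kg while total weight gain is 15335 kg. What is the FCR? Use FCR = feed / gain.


FCR = feed consumed / weight gained
FCR = 47122 kg / 15335 kg = 3.07284

3.07284


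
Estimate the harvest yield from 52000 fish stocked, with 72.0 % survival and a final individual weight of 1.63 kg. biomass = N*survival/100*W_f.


Survivors = 52000 * 72.0/100 = 37440 fish
Harvest biomass = survivors * W_f = 37440 * 1.63 = 61027.2 kg

61027.2 kg


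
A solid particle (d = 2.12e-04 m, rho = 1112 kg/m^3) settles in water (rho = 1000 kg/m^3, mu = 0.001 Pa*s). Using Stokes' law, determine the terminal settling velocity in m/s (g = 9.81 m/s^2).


Density difference: rho_p - rho_f = 1112 - 1000 = 112 kg/m^3
d^2 = (2.12e-04)^2 = 4.4944e-08 m^2
Numerator = (rho_p - rho_f) * g * d^2 = 112 * 9.81 * 4.4944e-08 = 4.9380872e-05
Denominator = 18 * mu = 18 * 0.001 = 0.018
v_s = 4.9380872e-05 / 0.018 = 0.00274338 m/s
Check: Re = rho_f * v_s * d / mu = 1000 * 0.00274338 * 2.12e-04 / 0.001 = 0.582 < 1, so Stokes' law applies.

0.00274338 m/s


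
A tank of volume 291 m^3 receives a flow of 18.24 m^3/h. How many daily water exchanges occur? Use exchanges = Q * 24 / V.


Daily flow volume = 18.24 m^3/h * 24 h = 437.76 m^3/day
Exchanges = daily flow / tank volume = 437.76 / 291 = 1.50433 exchanges/day

1.50433 exchanges/day


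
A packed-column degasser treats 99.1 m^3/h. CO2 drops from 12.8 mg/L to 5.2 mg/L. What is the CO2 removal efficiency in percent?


CO2_out / CO2_in = 5.2 / 12.8 = 0.40625
Fraction remaining = 0.40625
efficiency = (1 - 0.40625) * 100 = 59.375 %

59.375 %


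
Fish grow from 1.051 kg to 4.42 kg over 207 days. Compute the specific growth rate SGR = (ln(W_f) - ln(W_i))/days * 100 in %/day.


ln(W_f) = ln(4.42) = 1.4861397
ln(W_i) = ln(1.051) = 0.049742092
ln(W_f) - ln(W_i) = 1.4861397 - 0.049742092 = 1.4363976
SGR = 1.4363976 / 207 * 100 = 0.693912 %/day

0.693912 %/day


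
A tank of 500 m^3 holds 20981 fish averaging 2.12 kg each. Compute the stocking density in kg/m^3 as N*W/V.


Total biomass = 20981 fish * 2.12 kg = 44479.72 kg
Density = total biomass / volume = 44479.72 / 500 = 88.9594 kg/m^3

88.9594 kg/m^3


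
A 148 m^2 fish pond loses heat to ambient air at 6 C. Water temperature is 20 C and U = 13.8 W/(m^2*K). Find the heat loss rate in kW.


Temperature difference dT = 20 - 6 = 14 K
Heat loss (W) = U * A * dT = 13.8 * 148 * 14 = 28593.6 W
Convert to kW: 28593.6 / 1000 = 28.5936 kW

28.5936 kW


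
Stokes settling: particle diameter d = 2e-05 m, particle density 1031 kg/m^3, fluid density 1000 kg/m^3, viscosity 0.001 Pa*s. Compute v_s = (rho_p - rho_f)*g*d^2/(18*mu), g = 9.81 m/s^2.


Density difference: rho_p - rho_f = 1031 - 1000 = 31 kg/m^3
d^2 = (2e-05)^2 = 4e-10 m^2
Numerator = (rho_p - rho_f) * g * d^2 = 31 * 9.81 * 4e-10 = 1.21644e-07
Denominator = 18 * mu = 18 * 0.001 = 0.018
v_s = 1.21644e-07 / 0.018 = 6.758e-06 m/s
Check: Re = rho_f * v_s * d / mu = 1000 * 6.758e-06 * 2e-05 / 0.001 = 1.35e-04 < 1, so Stokes' law applies.

6.758e-06 m/s


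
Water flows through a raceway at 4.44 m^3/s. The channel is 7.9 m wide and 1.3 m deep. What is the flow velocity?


Cross-sectional area = W * d = 7.9 * 1.3 = 10.27 m^2
Velocity = Q / A = 4.44 / 10.27 = 0.432327 m/s

0.432327 m/s


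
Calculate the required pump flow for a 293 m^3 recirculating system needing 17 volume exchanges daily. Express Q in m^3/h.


Daily recirculation volume = 293 m^3 * 17 = 4981 m^3/day
Flow rate Q = daily volume / 24 h = 4981 / 24 = 207.542 m^3/h

207.542 m^3/h


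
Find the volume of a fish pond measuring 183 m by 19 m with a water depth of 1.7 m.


Base area = L * W = 183 * 19 = 3477 m^2
Volume = area * depth = 3477 * 1.7 = 5910.9 m^3

5910.9 m^3


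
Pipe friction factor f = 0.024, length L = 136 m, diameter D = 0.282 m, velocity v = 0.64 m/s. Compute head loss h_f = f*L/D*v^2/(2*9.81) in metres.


v^2 = 0.64^2 = 0.4096 m^2/s^2
L/D = 136/0.282 = 482.2695
h_f = f*(L/D)*v^2/(2g) = 0.024 * 482.2695 * 0.4096 / 19.62 = 0.241636 m

0.241636 m


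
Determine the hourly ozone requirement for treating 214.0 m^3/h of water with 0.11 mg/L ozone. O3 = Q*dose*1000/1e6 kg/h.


O3 demand (mg/h) = Q * dose * 1000 = 214.0 * 0.11 * 1000 = 23540 mg/h
Convert mg to kg: 23540 / 1e6 = 0.02354 kg/h

0.02354 kg/h


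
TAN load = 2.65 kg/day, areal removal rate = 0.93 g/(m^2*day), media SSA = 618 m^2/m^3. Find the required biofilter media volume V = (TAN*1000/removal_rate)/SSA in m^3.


A = 2.65*1000 / 0.93 = 2849.4624 m^2
V = 2849.4624 / 618 = 4.61078

4.61078 m^3


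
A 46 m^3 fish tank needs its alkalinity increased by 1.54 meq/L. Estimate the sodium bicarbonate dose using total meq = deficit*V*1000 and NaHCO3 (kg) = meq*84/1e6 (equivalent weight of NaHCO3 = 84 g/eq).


Tank volume in L = 46 m^3 * 1000 = 46000 L
Total meq required = 1.54 meq/L * 46000 L = 70840 meq
NaHCO3 mass = 70840 meq * 84 mg/meq / 1e6 = 5.95056 kg

5.95056 kg


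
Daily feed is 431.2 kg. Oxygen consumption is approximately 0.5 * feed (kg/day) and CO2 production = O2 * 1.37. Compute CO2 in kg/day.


O2 = 431.2 * 0.5 = 215.6
CO2 = 215.6 * 1.37 = 295.372

295.372 kg/day


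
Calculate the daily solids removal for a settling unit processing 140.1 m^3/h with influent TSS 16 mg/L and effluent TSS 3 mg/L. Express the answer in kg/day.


Concentration drop: TSS_in - TSS_out = 16 - 3 = 13 mg/L
Hourly solids removed = Q * dTSS = 140.1 m^3/h * 13 mg/L = 1821.3 g/h  (m^3/h * mg/L = g/h)
Daily solids removed = 1821.3 * 24 = 43711.2 g/day
Convert g to kg: 43711.2 / 1000 = 43.7112 kg/day

43.7112 kg/day


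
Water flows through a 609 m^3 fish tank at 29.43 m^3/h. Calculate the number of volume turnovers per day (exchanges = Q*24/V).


Daily flow volume = 29.43 m^3/h * 24 h = 706.32 m^3/day
Exchanges = daily flow / tank volume = 706.32 / 609 = 1.1598 exchanges/day

1.1598 exchanges/day


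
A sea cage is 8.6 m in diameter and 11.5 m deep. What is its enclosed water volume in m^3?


r = d/2 = 8.6/2 = 4.3 m
Base area = pi*r^2 = pi*4.3^2 = 58.088048 m^2
Volume = 58.088048 * 11.5 = 668.013 m^3

668.013 m^3


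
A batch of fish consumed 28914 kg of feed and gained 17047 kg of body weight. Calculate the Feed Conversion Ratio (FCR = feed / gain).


FCR = feed consumed / weight gained
FCR = 28914 kg / 17047 kg = 1.69613

1.69613


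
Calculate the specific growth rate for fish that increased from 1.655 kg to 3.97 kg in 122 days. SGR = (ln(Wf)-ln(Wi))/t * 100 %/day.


ln(W_f) = ln(3.97) = 1.3787661
ln(W_i) = ln(1.655) = 0.50380101
ln(W_f) - ln(W_i) = 1.3787661 - 0.50380101 = 0.87496509
SGR = 0.87496509 / 122 * 100 = 0.717185 %/day

0.717185 %/day


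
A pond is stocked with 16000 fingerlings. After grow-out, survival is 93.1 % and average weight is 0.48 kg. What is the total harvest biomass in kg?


Survivors = 16000 * 93.1/100 = 14896 fish
Harvest biomass = survivors * W_f = 14896 * 0.48 = 7150.08 kg

7150.08 kg


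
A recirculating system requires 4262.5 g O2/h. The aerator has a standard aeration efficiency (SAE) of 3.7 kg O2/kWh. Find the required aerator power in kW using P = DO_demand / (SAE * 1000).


SAE in g O2/kWh = 3.7 * 1000 = 3700 g/kWh
P = DO_demand / SAE_g = 4262.5 / 3700 = 1.15203 kW

1.15203 kW


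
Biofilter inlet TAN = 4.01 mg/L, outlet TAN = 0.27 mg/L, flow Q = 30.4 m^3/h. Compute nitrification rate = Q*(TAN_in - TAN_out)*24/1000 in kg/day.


Concentration drop: TAN_in - TAN_out = 4.01 - 0.27 = 3.74 mg/L
Hourly TAN removed = Q * dTAN = 30.4 m^3/h * 3.74 mg/L = 113.696 g/h  (m^3/h * mg/L = g/h)
Daily TAN removed = 113.696 * 24 = 2728.704 g/day
Convert to kg/day: 2728.704 / 1000 = 2.728704 kg/day

2.728704 kg/day


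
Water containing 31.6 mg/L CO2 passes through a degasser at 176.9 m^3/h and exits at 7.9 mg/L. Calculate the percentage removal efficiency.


CO2_out / CO2_in = 7.9 / 31.6 = 0.25
Fraction remaining = 0.25
efficiency = (1 - 0.25) * 100 = 75 %

75 %


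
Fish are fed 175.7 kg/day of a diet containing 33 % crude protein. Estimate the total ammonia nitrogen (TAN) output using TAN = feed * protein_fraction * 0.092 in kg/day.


Protein in feed = 175.7 * 33/100 = 57.981 kg/day
TAN = protein * 0.092 = 57.981 * 0.092 = 5.334252 kg/day

5.334252 kg/day


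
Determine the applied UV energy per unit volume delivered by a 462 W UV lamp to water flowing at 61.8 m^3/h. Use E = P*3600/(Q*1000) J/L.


Energy delivered per hour = 462 W * 3600 s = 1663200 J/h
Volume treated per hour = 61.8 m^3/h * 1000 = 61800 L/h
dose = 1663200 / 61800 = 26.9126 J/L

26.9126 J/L


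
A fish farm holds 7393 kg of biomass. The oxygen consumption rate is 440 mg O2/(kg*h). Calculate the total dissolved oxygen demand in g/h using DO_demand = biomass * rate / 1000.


Total O2 consumption (mg/h) = 7393 kg * 440 mg/(kg*h) = 3252920 mg/h
Convert to g/h: 3252920 / 1000 = 3252.92 g/h

3252.92 g/h


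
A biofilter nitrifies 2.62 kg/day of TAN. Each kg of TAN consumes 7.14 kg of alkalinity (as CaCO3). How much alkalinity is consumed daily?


Alkalinity factor: 7.14 kg CaCO3 consumed per kg TAN nitrified
alk = 2.62 kg TAN * 7.14 = 18.7068 kg CaCO3/day

18.7068 kg CaCO3/day


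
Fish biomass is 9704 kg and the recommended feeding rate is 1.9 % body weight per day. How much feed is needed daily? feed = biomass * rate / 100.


Feeding rate fraction = 1.9% / 100 = 0.019
Daily feed = 9704 kg * 0.019 = 184.376 kg/day

184.376 kg/day


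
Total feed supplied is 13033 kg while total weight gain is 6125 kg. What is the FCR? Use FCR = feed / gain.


FCR = feed consumed / weight gained
FCR = 13033 kg / 6125 kg = 2.12784

2.12784


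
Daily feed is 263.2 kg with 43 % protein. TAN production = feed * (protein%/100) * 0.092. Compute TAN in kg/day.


Protein in feed = 263.2 * 43/100 = 113.176 kg/day
TAN = protein * 0.092 = 113.176 * 0.092 = 10.412192 kg/day

10.412192 kg/day


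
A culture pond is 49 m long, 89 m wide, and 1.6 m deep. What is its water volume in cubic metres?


Base area = L * W = 49 * 89 = 4361 m^2
Volume = area * depth = 4361 * 1.6 = 6977.6 m^3

6977.6 m^3


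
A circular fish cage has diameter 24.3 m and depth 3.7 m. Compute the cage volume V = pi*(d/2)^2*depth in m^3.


r = d/2 = 24.3/2 = 12.15 m
Base area = pi*r^2 = pi*12.15^2 = 463.76976 m^2
Volume = 463.76976 * 3.7 = 1715.95 m^3

1715.95 m^3


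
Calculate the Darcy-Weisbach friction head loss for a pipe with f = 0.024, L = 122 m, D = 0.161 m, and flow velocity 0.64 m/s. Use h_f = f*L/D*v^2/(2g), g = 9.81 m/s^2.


v^2 = 0.64^2 = 0.4096 m^2/s^2
L/D = 122/0.161 = 757.76398
h_f = f*(L/D)*v^2/(2g) = 0.024 * 757.76398 * 0.4096 / 19.62 = 0.37967 m

0.37967 m


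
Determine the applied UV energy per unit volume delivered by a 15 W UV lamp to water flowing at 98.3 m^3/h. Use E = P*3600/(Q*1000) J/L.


Energy delivered per hour = 15 W * 3600 s = 54000 J/h
Volume treated per hour = 98.3 m^3/h * 1000 = 98300 L/h
dose = 54000 / 98300 = 0.549339 J/L

0.549339 J/L


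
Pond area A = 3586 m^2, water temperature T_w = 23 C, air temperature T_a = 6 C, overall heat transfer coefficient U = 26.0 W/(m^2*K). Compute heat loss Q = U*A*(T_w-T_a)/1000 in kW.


Temperature difference dT = 23 - 6 = 17 K
Heat loss (W) = U * A * dT = 26.0 * 3586 * 17 = 1585012 W
Convert to kW: 1585012 / 1000 = 1585.012 kW

1585.012 kW


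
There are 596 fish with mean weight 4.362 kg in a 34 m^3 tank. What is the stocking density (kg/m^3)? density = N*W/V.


Total biomass = 596 fish * 4.362 kg = 2599.752 kg
Density = total biomass / volume = 2599.752 / 34 = 76.4633 kg/m^3

76.4633 kg/m^3


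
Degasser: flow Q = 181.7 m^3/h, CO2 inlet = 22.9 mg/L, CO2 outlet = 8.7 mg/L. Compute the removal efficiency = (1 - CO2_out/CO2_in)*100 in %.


CO2_out / CO2_in = 8.7 / 22.9 = 0.37991266
Fraction remaining = 0.37991266
efficiency = (1 - 0.37991266) * 100 = 62.0087 %

62.0087 %


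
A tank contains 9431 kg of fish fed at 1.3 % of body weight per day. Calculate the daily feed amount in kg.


Feeding rate fraction = 1.3% / 100 = 0.013
Daily feed = 9431 kg * 0.013 = 122.603 kg/day

122.603 kg/day


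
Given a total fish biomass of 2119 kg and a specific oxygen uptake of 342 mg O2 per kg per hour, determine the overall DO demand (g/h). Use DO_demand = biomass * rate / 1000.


Total O2 consumption (mg/h) = 2119 kg * 342 mg/(kg*h) = 724698 mg/h
Convert to g/h: 724698 / 1000 = 724.698 g/h

724.698 g/h


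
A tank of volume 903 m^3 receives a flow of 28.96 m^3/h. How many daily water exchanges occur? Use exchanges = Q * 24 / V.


Daily flow volume = 28.96 m^3/h * 24 h = 695.04 m^3/day
Exchanges = daily flow / tank volume = 695.04 / 903 = 0.769701 exchanges/day

0.769701 exchanges/day


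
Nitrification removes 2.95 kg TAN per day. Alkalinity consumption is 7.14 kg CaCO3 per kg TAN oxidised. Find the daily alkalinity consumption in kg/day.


Alkalinity factor: 7.14 kg CaCO3 consumed per kg TAN nitrified
alk = 2.95 kg TAN * 7.14 = 21.063 kg CaCO3/day

21.063 kg CaCO3/day


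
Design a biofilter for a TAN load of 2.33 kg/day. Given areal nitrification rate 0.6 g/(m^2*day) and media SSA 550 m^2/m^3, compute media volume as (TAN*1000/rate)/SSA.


A = 2.33*1000 / 0.6 = 3883.3333 m^2
V = 3883.3333 / 550 = 7.06061

7.06061 m^3


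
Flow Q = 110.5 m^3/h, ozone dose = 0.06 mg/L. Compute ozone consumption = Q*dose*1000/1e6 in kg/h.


O3 demand (mg/h) = Q * dose * 1000 = 110.5 * 0.06 * 1000 = 6630 mg/h
Convert mg to kg: 6630 / 1e6 = 0.00663 kg/h

0.00663 kg/h


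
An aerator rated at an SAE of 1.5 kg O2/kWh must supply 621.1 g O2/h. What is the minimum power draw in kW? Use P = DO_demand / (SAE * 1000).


SAE in g O2/kWh = 1.5 * 1000 = 1500 g/kWh
P = DO_demand / SAE_g = 621.1 / 1500 = 0.414067 kW

0.414067 kW


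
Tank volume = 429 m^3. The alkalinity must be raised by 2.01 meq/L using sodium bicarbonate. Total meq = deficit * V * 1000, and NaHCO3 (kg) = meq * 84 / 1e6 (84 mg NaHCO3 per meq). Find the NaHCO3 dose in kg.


Tank volume in L = 429 m^3 * 1000 = 429000 L
Total meq required = 2.01 meq/L * 429000 L = 862290 meq
NaHCO3 mass = 862290 meq * 84 mg/meq / 1e6 = 72.4324 kg

72.4324 kg


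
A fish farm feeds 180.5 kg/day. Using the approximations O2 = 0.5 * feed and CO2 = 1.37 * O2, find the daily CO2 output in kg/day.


O2 = 180.5 * 0.5 = 90.25
CO2 = 90.25 * 1.37 = 123.6425

123.6425 kg/day


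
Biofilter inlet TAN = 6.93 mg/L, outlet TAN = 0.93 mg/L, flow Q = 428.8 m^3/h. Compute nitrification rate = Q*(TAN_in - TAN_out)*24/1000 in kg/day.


Concentration drop: TAN_in - TAN_out = 6.93 - 0.93 = 6 mg/L
Hourly TAN removed = Q * dTAN = 428.8 m^3/h * 6 mg/L = 2572.8 g/h  (m^3/h * mg/L = g/h)
Daily TAN removed = 2572.8 * 24 = 61747.2 g/day
Convert to kg/day: 61747.2 / 1000 = 61.7472 kg/day

61.7472 kg/day


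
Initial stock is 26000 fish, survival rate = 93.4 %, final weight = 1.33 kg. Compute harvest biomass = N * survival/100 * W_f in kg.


Survivors = 26000 * 93.4/100 = 24284 fish
Harvest biomass = survivors * W_f = 24284 * 1.33 = 32297.72 kg

32297.72 kg


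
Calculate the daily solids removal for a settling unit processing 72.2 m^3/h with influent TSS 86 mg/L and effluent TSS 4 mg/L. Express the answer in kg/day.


Concentration drop: TSS_in - TSS_out = 86 - 4 = 82 mg/L
Hourly solids removed = Q * dTSS = 72.2 m^3/h * 82 mg/L = 5920.4 g/h  (m^3/h * mg/L = g/h)
Daily solids removed = 5920.4 * 24 = 142089.6 g/day
Convert g to kg: 142089.6 / 1000 = 142.0896 kg/day

142.0896 kg/day


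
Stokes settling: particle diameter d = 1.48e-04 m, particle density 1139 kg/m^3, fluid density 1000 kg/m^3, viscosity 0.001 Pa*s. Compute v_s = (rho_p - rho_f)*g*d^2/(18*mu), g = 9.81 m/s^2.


Density difference: rho_p - rho_f = 1139 - 1000 = 139 kg/m^3
d^2 = (1.48e-04)^2 = 2.1904e-08 m^2
Numerator = (rho_p - rho_f) * g * d^2 = 139 * 9.81 * 2.1904e-08 = 2.9868075e-05
Denominator = 18 * mu = 18 * 0.001 = 0.018
v_s = 2.9868075e-05 / 0.018 = 0.00165934 m/s
Check: Re = rho_f * v_s * d / mu = 1000 * 0.00165934 * 1.48e-04 / 0.001 = 0.246 < 1, so Stokes' law applies.

0.00165934 m/s


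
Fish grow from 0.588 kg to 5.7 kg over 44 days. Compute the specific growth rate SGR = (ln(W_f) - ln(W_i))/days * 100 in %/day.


ln(W_f) = ln(5.7) = 1.7404662
ln(W_i) = ln(0.588) = -0.53102833
ln(W_f) - ln(W_i) = 1.7404662 - -0.53102833 = 2.2714945
SGR = 2.2714945 / 44 * 100 = 5.16249 %/day

5.16249 %/day


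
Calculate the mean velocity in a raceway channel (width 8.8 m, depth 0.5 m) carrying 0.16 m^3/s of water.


Cross-sectional area = W * d = 8.8 * 0.5 = 4.4 m^2
Velocity = Q / A = 0.16 / 4.4 = 0.0363636 m/s

0.0363636 m/s


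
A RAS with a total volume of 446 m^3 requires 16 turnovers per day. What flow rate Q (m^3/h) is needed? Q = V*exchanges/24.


Daily recirculation volume = 446 m^3 * 16 = 7136 m^3/day
Flow rate Q = daily volume / 24 h = 7136 / 24 = 297.333 m^3/h

297.333 m^3/h


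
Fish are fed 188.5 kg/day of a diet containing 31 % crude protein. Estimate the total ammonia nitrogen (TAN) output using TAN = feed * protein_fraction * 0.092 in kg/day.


Protein in feed = 188.5 * 31/100 = 58.435 kg/day
TAN = protein * 0.092 = 58.435 * 0.092 = 5.37602 kg/day

5.37602 kg/day


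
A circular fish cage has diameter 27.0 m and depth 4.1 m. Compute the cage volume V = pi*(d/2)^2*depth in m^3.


r = d/2 = 27.0/2 = 13.5 m
Base area = pi*r^2 = pi*13.5^2 = 572.55526 m^2
Volume = 572.55526 * 4.1 = 2347.48 m^3

2347.48 m^3


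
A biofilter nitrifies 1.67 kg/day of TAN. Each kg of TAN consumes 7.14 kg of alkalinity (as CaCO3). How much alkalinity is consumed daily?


Alkalinity factor: 7.14 kg CaCO3 consumed per kg TAN nitrified
alk = 1.67 kg TAN * 7.14 = 11.9238 kg CaCO3/day

11.9238 kg CaCO3/day


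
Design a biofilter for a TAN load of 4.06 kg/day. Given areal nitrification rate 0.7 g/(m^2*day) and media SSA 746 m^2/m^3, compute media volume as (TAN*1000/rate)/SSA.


A = 4.06*1000 / 0.7 = 5800 m^2
V = 5800 / 746 = 7.7748

7.7748 m^3


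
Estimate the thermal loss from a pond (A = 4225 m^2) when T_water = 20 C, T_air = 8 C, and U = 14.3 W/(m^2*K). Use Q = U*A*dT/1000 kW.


Temperature difference dT = 20 - 8 = 12 K
Heat loss (W) = U * A * dT = 14.3 * 4225 * 12 = 725010 W
Convert to kW: 725010 / 1000 = 725.01 kW

725.01 kW


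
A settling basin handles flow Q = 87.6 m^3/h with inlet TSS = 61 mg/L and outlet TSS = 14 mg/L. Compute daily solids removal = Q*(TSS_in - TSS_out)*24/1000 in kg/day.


Concentration drop: TSS_in - TSS_out = 61 - 14 = 47 mg/L
Hourly solids removed = Q * dTSS = 87.6 m^3/h * 47 mg/L = 4117.2 g/h  (m^3/h * mg/L = g/h)
Daily solids removed = 4117.2 * 24 = 98812.8 g/day
Convert g to kg: 98812.8 / 1000 = 98.8128 kg/day

98.8128 kg/day


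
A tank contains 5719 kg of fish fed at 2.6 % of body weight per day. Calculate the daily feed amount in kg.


Feeding rate fraction = 2.6% / 100 = 0.026
Daily feed = 5719 kg * 0.026 = 148.694 kg/day

148.694 kg/day


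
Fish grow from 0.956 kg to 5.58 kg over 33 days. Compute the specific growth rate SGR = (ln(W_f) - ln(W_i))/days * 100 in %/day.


ln(W_f) = ln(5.58) = 1.7191888
ln(W_i) = ln(0.956) = -0.044997366
ln(W_f) - ln(W_i) = 1.7191888 - -0.044997366 = 1.7641862
SGR = 1.7641862 / 33 * 100 = 5.34602 %/day

5.34602 %/day


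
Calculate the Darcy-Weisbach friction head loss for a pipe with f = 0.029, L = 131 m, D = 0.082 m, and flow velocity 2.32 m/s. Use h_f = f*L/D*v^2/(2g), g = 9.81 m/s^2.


v^2 = 2.32^2 = 5.3824 m^2/s^2
L/D = 131/0.082 = 1597.561
h_f = f*(L/D)*v^2/(2g) = 0.029 * 1597.561 * 5.3824 / 19.62 = 12.7096 m

12.7096 m


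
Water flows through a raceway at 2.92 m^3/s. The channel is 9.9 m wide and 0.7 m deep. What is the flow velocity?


Cross-sectional area = W * d = 9.9 * 0.7 = 6.93 m^2
Velocity = Q / A = 2.92 / 6.93 = 0.421356 m/s

0.421356 m/s


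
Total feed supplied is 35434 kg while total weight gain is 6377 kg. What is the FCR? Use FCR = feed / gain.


FCR = feed consumed / weight gained
FCR = 35434 kg / 6377 kg = 5.55653

5.55653


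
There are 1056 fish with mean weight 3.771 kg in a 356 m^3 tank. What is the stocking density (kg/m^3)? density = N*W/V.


Total biomass = 1056 fish * 3.771 kg = 3982.176 kg
Density = total biomass / volume = 3982.176 / 356 = 11.1859 kg/m^3

11.1859 kg/m^3


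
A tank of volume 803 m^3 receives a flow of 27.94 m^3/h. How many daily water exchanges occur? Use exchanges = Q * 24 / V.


Daily flow volume = 27.94 m^3/h * 24 h = 670.56 m^3/day
Exchanges = daily flow / tank volume = 670.56 / 803 = 0.835068 exchanges/day

0.835068 exchanges/day


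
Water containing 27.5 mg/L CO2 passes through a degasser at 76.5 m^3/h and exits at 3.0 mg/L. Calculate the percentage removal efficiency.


CO2_out / CO2_in = 3.0 / 27.5 = 0.10909091
Fraction remaining = 0.10909091
efficiency = (1 - 0.10909091) * 100 = 89.0909 %

89.0909 %


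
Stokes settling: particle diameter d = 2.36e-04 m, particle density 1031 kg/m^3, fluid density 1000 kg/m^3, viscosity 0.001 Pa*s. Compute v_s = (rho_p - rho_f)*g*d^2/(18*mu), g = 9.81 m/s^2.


Density difference: rho_p - rho_f = 1031 - 1000 = 31 kg/m^3
d^2 = (2.36e-04)^2 = 5.5696e-08 m^2
Numerator = (rho_p - rho_f) * g * d^2 = 31 * 9.81 * 5.5696e-08 = 1.6937711e-05
Denominator = 18 * mu = 18 * 0.001 = 0.018
v_s = 1.6937711e-05 / 0.018 = 9.40984e-04 m/s
Check: Re = rho_f * v_s * d / mu = 1000 * 9.40984e-04 * 2.36e-04 / 0.001 = 0.222 < 1, so Stokes' law applies.

9.40984e-04 m/s


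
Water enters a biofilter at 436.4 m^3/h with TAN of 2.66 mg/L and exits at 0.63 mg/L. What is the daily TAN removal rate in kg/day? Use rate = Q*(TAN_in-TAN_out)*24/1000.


Concentration drop: TAN_in - TAN_out = 2.66 - 0.63 = 2.03 mg/L
Hourly TAN removed = Q * dTAN = 436.4 m^3/h * 2.03 mg/L = 885.892 g/h  (m^3/h * mg/L = g/h)
Daily TAN removed = 885.892 * 24 = 21261.408 g/day
Convert to kg/day: 21261.408 / 1000 = 21.261408 kg/day

21.261408 kg/day


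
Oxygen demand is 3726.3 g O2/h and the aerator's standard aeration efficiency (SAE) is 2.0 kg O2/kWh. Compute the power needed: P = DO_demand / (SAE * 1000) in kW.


SAE in g O2/kWh = 2.0 * 1000 = 2000 g/kWh
P = DO_demand / SAE_g = 3726.3 / 2000 = 1.86315 kW

1.86315 kW


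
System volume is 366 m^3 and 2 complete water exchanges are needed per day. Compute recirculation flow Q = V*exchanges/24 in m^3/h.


Daily recirculation volume = 366 m^3 * 2 = 732 m^3/day
Flow rate Q = daily volume / 24 h = 732 / 24 = 30.5 m^3/h

30.5 m^3/h


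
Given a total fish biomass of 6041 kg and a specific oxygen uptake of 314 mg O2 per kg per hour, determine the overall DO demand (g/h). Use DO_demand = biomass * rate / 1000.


Total O2 consumption (mg/h) = 6041 kg * 314 mg/(kg*h) = 1896874 mg/h
Convert to g/h: 1896874 / 1000 = 1896.874 g/h

1896.874 g/h


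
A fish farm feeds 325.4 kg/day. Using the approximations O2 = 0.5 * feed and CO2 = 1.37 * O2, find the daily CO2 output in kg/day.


O2 = 325.4 * 0.5 = 162.7
CO2 = 162.7 * 1.37 = 222.899

222.899 kg/day


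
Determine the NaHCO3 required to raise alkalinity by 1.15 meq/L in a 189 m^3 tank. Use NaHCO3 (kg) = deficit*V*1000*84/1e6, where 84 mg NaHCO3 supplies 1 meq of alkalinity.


Tank volume in L = 189 m^3 * 1000 = 189000 L
Total meq required = 1.15 meq/L * 189000 L = 217350 meq
NaHCO3 mass = 217350 meq * 84 mg/meq / 1e6 = 18.2574 kg

18.2574 kg


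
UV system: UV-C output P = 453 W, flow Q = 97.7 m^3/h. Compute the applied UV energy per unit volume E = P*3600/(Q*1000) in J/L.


Energy delivered per hour = 453 W * 3600 s = 1630800 J/h
Volume treated per hour = 97.7 m^3/h * 1000 = 97700 L/h
dose = 1630800 / 97700 = 16.6919 J/L

16.6919 J/L


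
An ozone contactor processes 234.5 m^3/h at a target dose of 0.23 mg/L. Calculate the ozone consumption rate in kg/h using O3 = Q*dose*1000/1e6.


O3 demand (mg/h) = Q * dose * 1000 = 234.5 * 0.23 * 1000 = 53935 mg/h
Convert mg to kg: 53935 / 1e6 = 0.053935 kg/h

0.053935 kg/h


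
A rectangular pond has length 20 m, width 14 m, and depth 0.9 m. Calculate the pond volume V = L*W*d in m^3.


Base area = L * W = 20 * 14 = 280 m^2
Volume = area * depth = 280 * 0.9 = 252 m^3

252 m^3


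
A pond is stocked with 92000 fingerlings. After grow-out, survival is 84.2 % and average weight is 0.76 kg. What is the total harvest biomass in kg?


Survivors = 92000 * 84.2/100 = 77464 fish
Harvest biomass = survivors * W_f = 77464 * 0.76 = 58872.64 kg

58872.64 kg


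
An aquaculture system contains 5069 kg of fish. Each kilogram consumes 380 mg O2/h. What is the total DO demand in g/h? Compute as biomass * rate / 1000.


Total O2 consumption (mg/h) = 5069 kg * 380 mg/(kg*h) = 1926220 mg/h
Convert to g/h: 1926220 / 1000 = 1926.22 g/h

1926.22 g/h


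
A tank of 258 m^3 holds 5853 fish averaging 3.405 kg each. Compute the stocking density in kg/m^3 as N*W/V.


Total biomass = 5853 fish * 3.405 kg = 19929.465 kg
Density = total biomass / volume = 19929.465 / 258 = 77.246 kg/m^3

77.246 kg/m^3


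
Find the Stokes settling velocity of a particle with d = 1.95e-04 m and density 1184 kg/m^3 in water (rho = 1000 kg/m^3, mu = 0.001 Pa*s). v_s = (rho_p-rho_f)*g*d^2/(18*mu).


Density difference: rho_p - rho_f = 1184 - 1000 = 184 kg/m^3
d^2 = (1.95e-04)^2 = 3.8025e-08 m^2
Numerator = (rho_p - rho_f) * g * d^2 = 184 * 9.81 * 3.8025e-08 = 6.8636646e-05
Denominator = 18 * mu = 18 * 0.001 = 0.018
v_s = 6.8636646e-05 / 0.018 = 0.00381315 m/s
Check: Re = rho_f * v_s * d / mu = 1000 * 0.00381315 * 1.95e-04 / 0.001 = 0.744 < 1, so Stokes' law applies.

0.00381315 m/s


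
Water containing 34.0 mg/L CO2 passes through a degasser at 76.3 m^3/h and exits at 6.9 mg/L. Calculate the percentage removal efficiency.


CO2_out / CO2_in = 6.9 / 34.0 = 0.20294118
Fraction remaining = 0.20294118
efficiency = (1 - 0.20294118) * 100 = 79.7059 %

79.7059 %


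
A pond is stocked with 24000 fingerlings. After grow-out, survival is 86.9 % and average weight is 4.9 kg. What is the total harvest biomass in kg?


Survivors = 24000 * 86.9/100 = 20856 fish
Harvest biomass = survivors * W_f = 20856 * 4.9 = 102194.4 kg

102194.4 kg


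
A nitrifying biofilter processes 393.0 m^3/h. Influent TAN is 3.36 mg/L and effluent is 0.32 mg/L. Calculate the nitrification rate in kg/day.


Concentration drop: TAN_in - TAN_out = 3.36 - 0.32 = 3.04 mg/L
Hourly TAN removed = Q * dTAN = 393.0 m^3/h * 3.04 mg/L = 1194.72 g/h  (m^3/h * mg/L = g/h)
Daily TAN removed = 1194.72 * 24 = 28673.28 g/day
Convert to kg/day: 28673.28 / 1000 = 28.67328 kg/day

28.67328 kg/day


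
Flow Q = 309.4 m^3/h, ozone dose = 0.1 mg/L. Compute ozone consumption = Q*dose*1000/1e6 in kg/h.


O3 demand (mg/h) = Q * dose * 1000 = 309.4 * 0.1 * 1000 = 30940 mg/h
Convert mg to kg: 30940 / 1e6 = 0.03094 kg/h

0.03094 kg/h


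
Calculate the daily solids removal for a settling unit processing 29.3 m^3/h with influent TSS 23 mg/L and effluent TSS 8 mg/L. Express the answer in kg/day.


Concentration drop: TSS_in - TSS_out = 23 - 8 = 15 mg/L
Hourly solids removed = Q * dTSS = 29.3 m^3/h * 15 mg/L = 439.5 g/h  (m^3/h * mg/L = g/h)
Daily solids removed = 439.5 * 24 = 10548 g/day
Convert g to kg: 10548 / 1000 = 10.548 kg/day

10.548 kg/day


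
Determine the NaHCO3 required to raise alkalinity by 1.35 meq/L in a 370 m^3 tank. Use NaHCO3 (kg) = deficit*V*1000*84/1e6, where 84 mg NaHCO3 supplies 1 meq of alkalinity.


Tank volume in L = 370 m^3 * 1000 = 370000 L
Total meq required = 1.35 meq/L * 370000 L = 499500 meq
NaHCO3 mass = 499500 meq * 84 mg/meq / 1e6 = 41.958 kg

41.958 kg


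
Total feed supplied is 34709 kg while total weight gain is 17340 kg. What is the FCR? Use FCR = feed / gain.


FCR = feed consumed / weight gained
FCR = 34709 kg / 17340 kg = 2.00167

2.00167


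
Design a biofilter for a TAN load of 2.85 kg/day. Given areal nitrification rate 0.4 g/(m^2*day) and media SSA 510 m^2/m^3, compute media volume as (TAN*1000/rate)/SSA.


A = 2.85*1000 / 0.4 = 7125 m^2
V = 7125 / 510 = 13.9706

13.9706 m^3


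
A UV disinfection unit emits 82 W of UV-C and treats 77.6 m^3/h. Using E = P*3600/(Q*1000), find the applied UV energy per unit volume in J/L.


Energy delivered per hour = 82 W * 3600 s = 295200 J/h
Volume treated per hour = 77.6 m^3/h * 1000 = 77600 L/h
dose = 295200 / 77600 = 3.80412 J/L

3.80412 J/L


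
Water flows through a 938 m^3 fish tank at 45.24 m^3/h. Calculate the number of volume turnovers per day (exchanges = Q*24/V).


Daily flow volume = 45.24 m^3/h * 24 h = 1085.76 m^3/day
Exchanges = daily flow / tank volume = 1085.76 / 938 = 1.15753 exchanges/day

1.15753 exchanges/day


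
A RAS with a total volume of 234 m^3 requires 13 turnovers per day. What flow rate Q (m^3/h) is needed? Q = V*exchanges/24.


Daily recirculation volume = 234 m^3 * 13 = 3042 m^3/day
Flow rate Q = daily volume / 24 h = 3042 / 24 = 126.75 m^3/h

126.75 m^3/h


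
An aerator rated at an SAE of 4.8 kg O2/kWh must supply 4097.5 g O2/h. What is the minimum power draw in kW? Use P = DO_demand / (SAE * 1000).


SAE in g O2/kWh = 4.8 * 1000 = 4800 g/kWh
P = DO_demand / SAE_g = 4097.5 / 4800 = 0.853646 kW

0.853646 kW


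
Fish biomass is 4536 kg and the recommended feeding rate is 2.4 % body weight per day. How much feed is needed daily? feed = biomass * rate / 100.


Feeding rate fraction = 2.4% / 100 = 0.024
Daily feed = 4536 kg * 0.024 = 108.864 kg/day

108.864 kg/day


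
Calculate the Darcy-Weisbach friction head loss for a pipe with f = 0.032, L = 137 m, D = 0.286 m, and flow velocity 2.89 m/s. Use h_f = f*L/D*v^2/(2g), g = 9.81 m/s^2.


v^2 = 2.89^2 = 8.3521 m^2/s^2
L/D = 137/0.286 = 479.02098
h_f = f*(L/D)*v^2/(2g) = 0.032 * 479.02098 * 8.3521 / 19.62 = 6.52531 m

6.52531 m


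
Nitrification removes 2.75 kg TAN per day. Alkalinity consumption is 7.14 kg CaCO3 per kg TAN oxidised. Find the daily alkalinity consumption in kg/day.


Alkalinity factor: 7.14 kg CaCO3 consumed per kg TAN nitrified
alk = 2.75 kg TAN * 7.14 = 19.635 kg CaCO3/day

19.635 kg CaCO3/day


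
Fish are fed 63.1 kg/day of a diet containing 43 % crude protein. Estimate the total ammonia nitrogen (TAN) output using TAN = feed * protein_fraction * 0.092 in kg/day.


Protein in feed = 63.1 * 43/100 = 27.133 kg/day
TAN = protein * 0.092 = 27.133 * 0.092 = 2.496236 kg/day

2.496236 kg/day


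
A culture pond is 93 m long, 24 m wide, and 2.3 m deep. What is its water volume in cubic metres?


Base area = L * W = 93 * 24 = 2232 m^2
Volume = area * depth = 2232 * 2.3 = 5133.6 m^3

5133.6 m^3


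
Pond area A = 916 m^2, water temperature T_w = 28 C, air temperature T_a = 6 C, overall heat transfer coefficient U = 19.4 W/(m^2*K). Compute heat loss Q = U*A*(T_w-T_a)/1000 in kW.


Temperature difference dT = 28 - 6 = 22 K
Heat loss (W) = U * A * dT = 19.4 * 916 * 22 = 390948.8 W
Convert to kW: 390948.8 / 1000 = 390.9488 kW

390.9488 kW


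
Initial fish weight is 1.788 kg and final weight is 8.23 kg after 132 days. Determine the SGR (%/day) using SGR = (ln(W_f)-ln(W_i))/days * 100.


ln(W_f) = ln(8.23) = 2.107786
ln(W_i) = ln(1.788) = 0.58109768
ln(W_f) - ln(W_i) = 2.107786 - 0.58109768 = 1.5266883
SGR = 1.5266883 / 132 * 100 = 1.15658 %/day

1.15658 %/day


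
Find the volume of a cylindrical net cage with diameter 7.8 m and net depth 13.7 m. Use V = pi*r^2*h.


r = d/2 = 7.8/2 = 3.9 m
Base area = pi*r^2 = pi*3.9^2 = 47.783624 m^2
Volume = 47.783624 * 13.7 = 654.636 m^3

654.636 m^3


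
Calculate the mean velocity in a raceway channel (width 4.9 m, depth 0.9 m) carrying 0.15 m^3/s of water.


Cross-sectional area = W * d = 4.9 * 0.9 = 4.41 m^2
Velocity = Q / A = 0.15 / 4.41 = 0.0340136 m/s

0.0340136 m/s


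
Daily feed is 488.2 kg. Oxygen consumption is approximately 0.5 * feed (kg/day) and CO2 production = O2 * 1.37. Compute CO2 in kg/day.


O2 = 488.2 * 0.5 = 244.1
CO2 = 244.1 * 1.37 = 334.417

334.417 kg/day
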